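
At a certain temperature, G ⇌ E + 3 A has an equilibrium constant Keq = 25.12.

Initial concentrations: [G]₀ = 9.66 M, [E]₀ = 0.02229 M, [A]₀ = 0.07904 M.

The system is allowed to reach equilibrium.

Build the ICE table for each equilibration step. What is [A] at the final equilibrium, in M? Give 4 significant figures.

Q₀ = 1.1394e-06 vs Keq = 25.12 ⇒ Q<K, forward
Step 1:
                   G          E          A
  init          9.66    0.02229    0.07904
  Δ           -1.628      1.628      4.884
  eq           8.032       1.65      4.963
  solve Keq expr → x = 1.628; check Q = 25.12

[A]_eq = 4.963 M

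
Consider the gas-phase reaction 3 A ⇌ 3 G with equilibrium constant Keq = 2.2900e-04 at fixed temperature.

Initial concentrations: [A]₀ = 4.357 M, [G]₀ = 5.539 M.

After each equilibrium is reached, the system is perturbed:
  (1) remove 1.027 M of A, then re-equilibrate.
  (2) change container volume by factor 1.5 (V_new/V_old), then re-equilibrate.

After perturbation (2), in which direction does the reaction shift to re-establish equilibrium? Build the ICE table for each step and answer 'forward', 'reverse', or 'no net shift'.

Q₀ = 2.055 vs Keq = 2.2900e-04 ⇒ Q>K, reverse
Step 1:
                    A           G
  Initial       4.357       5.539
  Change        4.968      -4.968
  Equil         9.325      0.5705
  solve Keq expr → x = -1.656; check Q = 2.2900e-04
Then remove 1.027 M of A.
Step 2:
                    A           G
  Initial       8.298      0.5705
  Change      0.05921    -0.05921
  Equil         8.358      0.5113
  solve Keq expr → x = -0.01974; check Q = 2.2900e-04
Then change container volume by factor 1.5 (V_new/V_old).
Step 3:
                    A           G
  Initial       5.572      0.3409
  Change            0           0
  Equil         5.572      0.3409
  solve Keq expr → x = 0; check Q = 2.2900e-04

Direction: no net shift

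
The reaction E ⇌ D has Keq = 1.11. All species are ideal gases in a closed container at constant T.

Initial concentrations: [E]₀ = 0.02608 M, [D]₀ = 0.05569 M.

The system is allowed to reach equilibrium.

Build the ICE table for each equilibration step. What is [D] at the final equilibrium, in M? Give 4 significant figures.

[D]_eq = 0.04302 M

Q₀ = 2.135 vs Keq = 1.11 ⇒ Q>K, reverse
Step 1:
                  E         D
  Initial   0.02608   0.05569
  Change    0.01267  -0.01267
  Equil     0.03875   0.04302
  solve Keq expr → x = -0.01267; check Q = 1.11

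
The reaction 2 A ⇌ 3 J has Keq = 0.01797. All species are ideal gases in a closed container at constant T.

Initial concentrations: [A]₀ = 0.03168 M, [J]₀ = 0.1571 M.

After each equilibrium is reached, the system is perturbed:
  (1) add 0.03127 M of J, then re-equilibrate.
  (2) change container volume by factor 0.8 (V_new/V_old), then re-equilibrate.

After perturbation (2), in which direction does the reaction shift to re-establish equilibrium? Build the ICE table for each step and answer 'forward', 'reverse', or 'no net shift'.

Q₀ = 3.863 vs Keq = 0.01797 ⇒ Q>K, reverse
Step 1:
                    A           J
  Initial     0.03168      0.1571
  Change      0.06736      -0.101
  Equil       0.09904     0.05607
  solve Keq expr → x = -0.03368; check Q = 0.01797
Then add 0.03127 M of J.
Step 2:
                    A           J
  Initial     0.09904     0.08734
  Change      0.01674    -0.02512
  Equil        0.1158     0.06222
  solve Keq expr → x = -0.008372; check Q = 0.01797
Then change container volume by factor 0.8 (V_new/V_old).
Step 3:
                    A           J
  Initial      0.1447     0.07778
  Change     0.003044   -0.004566
  Equil        0.1478     0.07321
  solve Keq expr → x = -0.001522; check Q = 0.01797

Direction: reverse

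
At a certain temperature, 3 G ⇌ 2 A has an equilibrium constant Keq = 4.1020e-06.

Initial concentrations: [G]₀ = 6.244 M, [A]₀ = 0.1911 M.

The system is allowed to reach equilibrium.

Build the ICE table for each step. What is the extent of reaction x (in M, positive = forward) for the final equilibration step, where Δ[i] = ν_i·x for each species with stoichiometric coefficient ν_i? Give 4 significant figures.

x = -0.07884 M

Q₀ = 1.5001e-04 vs Keq = 4.1020e-06 ⇒ Q>K, reverse
Step 1:
                  G         A
  I           6.244    0.1911
  C          0.2365   -0.1577
  E           6.481   0.03341
  solve Keq expr → x = -0.07884; check Q = 4.1020e-06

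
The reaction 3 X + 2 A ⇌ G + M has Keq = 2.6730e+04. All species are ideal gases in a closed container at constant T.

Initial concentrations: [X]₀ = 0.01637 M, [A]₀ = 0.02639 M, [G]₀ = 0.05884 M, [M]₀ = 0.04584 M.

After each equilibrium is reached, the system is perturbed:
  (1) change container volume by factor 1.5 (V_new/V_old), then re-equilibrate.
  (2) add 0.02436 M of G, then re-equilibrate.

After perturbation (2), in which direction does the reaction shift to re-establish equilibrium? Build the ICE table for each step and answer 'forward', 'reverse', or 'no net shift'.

Direction: reverse

Q₀ = 8.8286e+05 vs Keq = 2.6730e+04 ⇒ Q>K, reverse
Step 1:
                    X           A           G           M
  Initial     0.01637     0.02639     0.05884     0.04584
  Change      0.02005     0.01337   -0.006685   -0.006685
  Equil       0.03642     0.03976     0.05216     0.03916
  solve Keq expr → x = -0.006685; check Q = 2.6730e+04
Then change container volume by factor 1.5 (V_new/V_old).
Step 2:
                    X           A           G           M
  Initial     0.02428     0.02651     0.03477      0.0261
  Change     0.006811     0.00454    -0.00227    -0.00227
  Equil       0.03109     0.03105      0.0325     0.02383
  solve Keq expr → x = -0.00227; check Q = 2.6730e+04
Then add 0.02436 M of G.
Step 3:
                    X           A           G           M
  Initial     0.03109     0.03105     0.05686     0.02383
  Change      0.00366     0.00244    -0.00122    -0.00122
  Equil       0.03475     0.03349     0.05564     0.02261
  solve Keq expr → x = -0.00122; check Q = 2.6730e+04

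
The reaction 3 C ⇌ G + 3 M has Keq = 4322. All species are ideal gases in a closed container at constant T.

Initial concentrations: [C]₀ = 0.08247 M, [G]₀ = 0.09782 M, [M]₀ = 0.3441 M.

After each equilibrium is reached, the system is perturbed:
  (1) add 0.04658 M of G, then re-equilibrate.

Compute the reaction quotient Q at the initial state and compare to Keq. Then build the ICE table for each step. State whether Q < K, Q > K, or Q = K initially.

Q₀ = 7.105; Q < K (proceeds forward)

Q₀ = 7.105 vs Keq = 4322 ⇒ Q<K, forward
Step 1:
                  C         G         M
  Initial   0.08247   0.09782    0.3441
  Change    -0.0699    0.0233    0.0699
  Equil     0.01257    0.1211     0.414
  solve Keq expr → x = 0.0233; check Q = 4322
Then add 0.04658 M of G.
Step 2:
                  C         G         M
  Initial   0.01257    0.1677     0.414
  Change   0.001381 -4.6037e-04 -0.001381
  Equil     0.01396    0.1672    0.4126
  solve Keq expr → x = -4.6037e-04; check Q = 4322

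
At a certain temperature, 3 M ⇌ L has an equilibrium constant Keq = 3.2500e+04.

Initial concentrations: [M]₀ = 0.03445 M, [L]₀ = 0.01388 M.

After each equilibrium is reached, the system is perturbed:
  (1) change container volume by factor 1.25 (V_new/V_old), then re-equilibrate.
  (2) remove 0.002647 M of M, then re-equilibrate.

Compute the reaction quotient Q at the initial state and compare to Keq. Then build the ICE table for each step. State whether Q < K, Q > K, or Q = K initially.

Q₀ = 339.5 vs Keq = 3.2500e+04 ⇒ Q<K, forward
Step 1:
                  M         L
  I         0.03445   0.01388
  C        -0.02561  0.008538
  E        0.008836   0.02242
  solve Keq expr → x = 0.008538; check Q = 3.2500e+04
Then change container volume by factor 1.25 (V_new/V_old).
Step 2:
                  M         L
  I        0.007069   0.01793
  C        0.001079 -3.5953e-04
  E        0.008147   0.01757
  solve Keq expr → x = -3.5953e-04; check Q = 3.2500e+04
Then remove 0.002647 M of M.
Step 3:
                  M         L
  I          0.0055   0.01757
  C        0.002515 -8.3844e-04
  E        0.008015   0.01674
  solve Keq expr → x = -8.3844e-04; check Q = 3.2500e+04

Q₀ = 339.5; Q < K (proceeds forward)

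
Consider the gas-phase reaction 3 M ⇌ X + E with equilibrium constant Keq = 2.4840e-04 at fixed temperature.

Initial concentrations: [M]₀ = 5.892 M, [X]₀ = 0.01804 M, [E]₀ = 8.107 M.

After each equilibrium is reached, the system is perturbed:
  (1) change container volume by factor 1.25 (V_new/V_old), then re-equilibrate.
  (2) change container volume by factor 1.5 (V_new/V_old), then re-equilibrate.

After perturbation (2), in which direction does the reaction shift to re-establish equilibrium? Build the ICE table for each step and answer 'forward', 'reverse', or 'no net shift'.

Q₀ = 7.1500e-04 vs Keq = 2.4840e-04 ⇒ Q>K, reverse
Step 1:
                  M         X         E
  Initial     5.892   0.01804     8.107
  Change    0.03495  -0.01165  -0.01165
  Equil       5.927  0.006389     8.095
  solve Keq expr → x = -0.01165; check Q = 2.4840e-04
Then change container volume by factor 1.25 (V_new/V_old).
Step 2:
                  M         X         E
  Initial     4.742  0.005111     6.476
  Change   0.003041 -0.001014 -0.001014
  Equil       4.745  0.004097     6.475
  solve Keq expr → x = -0.001014; check Q = 2.4840e-04
Then change container volume by factor 1.5 (V_new/V_old).
Step 3:
                  M         X         E
  Initial     3.163  0.002732     4.317
  Change   0.002716 -9.0542e-04 -9.0542e-04
  Equil       3.166  0.001826     4.316
  solve Keq expr → x = -9.0542e-04; check Q = 2.4840e-04

Direction: reverse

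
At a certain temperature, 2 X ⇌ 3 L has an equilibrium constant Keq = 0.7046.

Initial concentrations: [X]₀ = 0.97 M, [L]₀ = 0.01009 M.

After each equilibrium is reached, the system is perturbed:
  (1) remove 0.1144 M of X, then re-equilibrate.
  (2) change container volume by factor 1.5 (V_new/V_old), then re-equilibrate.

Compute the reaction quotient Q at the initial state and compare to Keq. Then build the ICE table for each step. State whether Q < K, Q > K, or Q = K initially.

Q₀ = 1.0918e-06 vs Keq = 0.7046 ⇒ Q<K, forward
Step 1:
                   X          L
  init          0.97    0.01009
  Δ          -0.4007     0.6011
  eq          0.5693     0.6112
  solve Keq expr → x = 0.2004; check Q = 0.7046
Then remove 0.1144 M of X.
Step 2:
                   X          L
  init        0.4549     0.6112
  Δ          0.03755   -0.05633
  eq          0.4924     0.5549
  solve Keq expr → x = -0.01878; check Q = 0.7046
Then change container volume by factor 1.5 (V_new/V_old).
Step 3:
                   X          L
  init        0.3283     0.3699
  Δ         -0.02259    0.03388
  eq          0.3057     0.4038
  solve Keq expr → x = 0.01129; check Q = 0.7046

Q₀ = 1.0918e-06; Q < K (proceeds forward)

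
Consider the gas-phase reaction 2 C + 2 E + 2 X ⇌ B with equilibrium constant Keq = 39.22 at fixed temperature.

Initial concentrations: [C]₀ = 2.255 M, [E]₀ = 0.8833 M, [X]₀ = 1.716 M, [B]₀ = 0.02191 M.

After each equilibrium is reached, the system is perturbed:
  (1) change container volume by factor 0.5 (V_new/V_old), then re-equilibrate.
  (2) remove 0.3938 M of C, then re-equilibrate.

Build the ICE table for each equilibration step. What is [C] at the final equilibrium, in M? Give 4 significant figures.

Q₀ = 0.001875 vs Keq = 39.22 ⇒ Q<K, forward
Step 1:
                  C         E         X         B
  I           2.255    0.8833     1.716   0.02191
  C         -0.8046   -0.8046   -0.8046    0.4023
  E            1.45   0.07868    0.9114    0.4242
  solve Keq expr → x = 0.4023; check Q = 39.22
Then change container volume by factor 0.5 (V_new/V_old).
Step 2:
                  C         E         X         B
  I           2.901    0.1574     1.823    0.8484
  C          -0.125    -0.125    -0.125   0.06251
  E           2.776   0.03234     1.698    0.9109
  solve Keq expr → x = 0.06251; check Q = 39.22
Then remove 0.3938 M of C.
Step 3:
                  C         E         X         B
  I           2.382   0.03234     1.698    0.9109
  C        0.005101  0.005101  0.005101 -0.002551
  E           2.387   0.03744     1.703    0.9084
  solve Keq expr → x = -0.002551; check Q = 39.22

[C]_eq = 2.387 M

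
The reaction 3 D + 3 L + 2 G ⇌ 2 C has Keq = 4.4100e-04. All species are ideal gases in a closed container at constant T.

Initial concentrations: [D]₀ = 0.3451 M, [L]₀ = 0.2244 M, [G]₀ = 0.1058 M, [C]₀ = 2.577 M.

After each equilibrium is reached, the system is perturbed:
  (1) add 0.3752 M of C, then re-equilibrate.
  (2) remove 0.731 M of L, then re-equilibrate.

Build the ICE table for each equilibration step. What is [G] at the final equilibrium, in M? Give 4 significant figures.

[G]_eq = 2.07 M

Q₀ = 1.2775e+06 vs Keq = 4.4100e-04 ⇒ Q>K, reverse
Step 1:
                   D          L          G          C
  Initial     0.3451     0.2244     0.1058      2.577
  Change       2.557      2.557      1.705     -1.705
  Equil        2.902      2.782      1.811     0.8722
  solve Keq expr → x = -0.8524; check Q = 4.4100e-04
Then add 0.3752 M of C.
Step 2:
                   D          L          G          C
  Initial      2.902      2.782      1.811      1.247
  Change      0.1842     0.1842     0.1228    -0.1228
  Equil        3.087      2.966      1.933      1.125
  solve Keq expr → x = -0.06141; check Q = 4.4100e-04
Then remove 0.731 M of L.
Step 3:
                   D          L          G          C
  Initial      3.087      2.235      1.933      1.125
  Change      0.2043     0.2043     0.1362    -0.1362
  Equil        3.291      2.439       2.07     0.9884
  solve Keq expr → x = -0.06809; check Q = 4.4100e-04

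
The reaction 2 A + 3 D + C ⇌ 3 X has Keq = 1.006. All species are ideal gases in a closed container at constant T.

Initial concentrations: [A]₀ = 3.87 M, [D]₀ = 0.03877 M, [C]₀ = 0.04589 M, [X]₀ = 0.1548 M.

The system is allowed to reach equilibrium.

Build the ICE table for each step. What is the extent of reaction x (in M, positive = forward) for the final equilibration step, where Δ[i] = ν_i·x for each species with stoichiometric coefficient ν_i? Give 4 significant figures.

Q₀ = 92.62 vs Keq = 1.006 ⇒ Q>K, reverse
Step 1:
                   A          D          C          X
  I             3.87    0.03877    0.04589     0.1548
  C          0.03865    0.05798    0.01933   -0.05798
  E            3.909    0.09675    0.06522    0.09682
  solve Keq expr → x = -0.01933; check Q = 1.006

x = -0.01933 M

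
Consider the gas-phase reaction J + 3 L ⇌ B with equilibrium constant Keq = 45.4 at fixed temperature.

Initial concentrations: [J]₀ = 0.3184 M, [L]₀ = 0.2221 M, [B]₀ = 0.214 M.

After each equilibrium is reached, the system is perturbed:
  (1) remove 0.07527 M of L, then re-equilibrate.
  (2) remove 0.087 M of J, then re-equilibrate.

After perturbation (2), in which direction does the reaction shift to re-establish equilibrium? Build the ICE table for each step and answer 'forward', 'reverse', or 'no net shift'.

Q₀ = 61.35 vs Keq = 45.4 ⇒ Q>K, reverse
Step 1:
                  J         L         B
  Initial    0.3184    0.2221     0.214
  Change   0.006445   0.01934 -0.006445
  Equil      0.3248    0.2414    0.2076
  solve Keq expr → x = -0.006445; check Q = 45.4
Then remove 0.07527 M of L.
Step 2:
                  J         L         B
  Initial    0.3248    0.1662    0.2076
  Change    0.02073   0.06219  -0.02073
  Equil      0.3456    0.2284    0.1868
  solve Keq expr → x = -0.02073; check Q = 45.4
Then remove 0.087 M of J.
Step 3:
                  J         L         B
  Initial    0.2586    0.2284    0.1868
  Change   0.006149   0.01845 -0.006149
  Equil      0.2647    0.2468    0.1807
  solve Keq expr → x = -0.006149; check Q = 45.4

Direction: reverse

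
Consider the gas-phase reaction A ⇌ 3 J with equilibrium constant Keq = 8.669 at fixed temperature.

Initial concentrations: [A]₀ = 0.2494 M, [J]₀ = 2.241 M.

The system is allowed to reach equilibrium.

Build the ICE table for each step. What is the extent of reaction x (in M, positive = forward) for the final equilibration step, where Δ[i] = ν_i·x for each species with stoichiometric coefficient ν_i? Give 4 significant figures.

x = -0.2163 M

Q₀ = 45.13 vs Keq = 8.669 ⇒ Q>K, reverse
Step 1:
                  A         J
  I          0.2494     2.241
  C          0.2163   -0.6488
  E          0.4657     1.592
  solve Keq expr → x = -0.2163; check Q = 8.669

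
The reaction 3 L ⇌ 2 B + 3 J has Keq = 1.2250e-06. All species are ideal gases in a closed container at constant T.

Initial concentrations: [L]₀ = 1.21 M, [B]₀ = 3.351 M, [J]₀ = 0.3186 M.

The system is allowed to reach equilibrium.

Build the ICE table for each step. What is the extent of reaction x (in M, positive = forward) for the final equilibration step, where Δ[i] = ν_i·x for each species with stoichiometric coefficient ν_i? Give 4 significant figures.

x = -0.1037 M

Q₀ = 0.205 vs Keq = 1.2250e-06 ⇒ Q>K, reverse
Step 1:
                   L          B          J
  init          1.21      3.351     0.3186
  Δ            0.311    -0.2073     -0.311
  eq           1.521      3.144   0.007584
  solve Keq expr → x = -0.1037; check Q = 1.2250e-06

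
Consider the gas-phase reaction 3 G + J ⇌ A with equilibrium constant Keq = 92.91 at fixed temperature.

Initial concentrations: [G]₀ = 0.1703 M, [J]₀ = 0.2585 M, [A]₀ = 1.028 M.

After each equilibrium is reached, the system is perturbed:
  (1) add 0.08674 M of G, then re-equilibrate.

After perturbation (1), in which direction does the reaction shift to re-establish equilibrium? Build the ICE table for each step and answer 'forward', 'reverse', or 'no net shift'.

Direction: forward

Q₀ = 805.2 vs Keq = 92.91 ⇒ Q>K, reverse
Step 1:
                   G          J          A
  I           0.1703     0.2585      1.028
  C           0.1535    0.05117   -0.05117
  E           0.3238     0.3097     0.9768
  solve Keq expr → x = -0.05117; check Q = 92.91
Then add 0.08674 M of G.
Step 2:
                   G          J          A
  I           0.4105     0.3097     0.9768
  C         -0.07475   -0.02492    0.02492
  E           0.3358     0.2848      1.002
  solve Keq expr → x = 0.02492; check Q = 92.91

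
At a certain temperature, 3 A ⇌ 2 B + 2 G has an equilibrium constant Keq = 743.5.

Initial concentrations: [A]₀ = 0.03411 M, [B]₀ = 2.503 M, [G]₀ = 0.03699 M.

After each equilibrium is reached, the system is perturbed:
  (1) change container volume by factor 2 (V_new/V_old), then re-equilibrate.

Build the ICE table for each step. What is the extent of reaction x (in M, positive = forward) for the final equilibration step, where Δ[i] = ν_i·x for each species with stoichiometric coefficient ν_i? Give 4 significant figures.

Q₀ = 216 vs Keq = 743.5 ⇒ Q<K, forward
Step 1:
                  A         B         G
  init      0.03411     2.503   0.03699
  Δ       -0.009077  0.006052  0.006052
  eq        0.02503     2.509   0.04304
  solve Keq expr → x = 0.003026; check Q = 743.5
Then change container volume by factor 2 (V_new/V_old).
Step 2:
                  A         B         G
  init      0.01252     1.255   0.02152
  Δ        -0.00214  0.001427  0.001427
  eq        0.01038     1.256   0.02295
  solve Keq expr → x = 7.1331e-04; check Q = 743.5

x = 7.1331e-04 M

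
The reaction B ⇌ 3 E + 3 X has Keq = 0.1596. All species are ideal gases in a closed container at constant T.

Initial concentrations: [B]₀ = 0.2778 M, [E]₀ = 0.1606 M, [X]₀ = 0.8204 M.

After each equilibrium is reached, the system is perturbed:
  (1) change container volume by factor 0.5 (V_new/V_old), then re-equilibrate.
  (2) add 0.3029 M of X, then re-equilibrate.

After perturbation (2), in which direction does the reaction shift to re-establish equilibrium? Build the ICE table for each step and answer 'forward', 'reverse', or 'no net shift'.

Direction: reverse

Q₀ = 0.008233 vs Keq = 0.1596 ⇒ Q<K, forward
Step 1:
                  B         E         X
  I          0.2778    0.1606    0.8204
  C         -0.0568    0.1704    0.1704
  E           0.221     0.331    0.9908
  solve Keq expr → x = 0.0568; check Q = 0.1596
Then change container volume by factor 0.5 (V_new/V_old).
Step 2:
                  B         E         X
  I           0.442     0.662     1.982
  C           0.127   -0.3811   -0.3811
  E           0.569    0.2809       1.6
  solve Keq expr → x = -0.127; check Q = 0.1596
Then add 0.3029 M of X.
Step 3:
                  B         E         X
  I           0.569    0.2809     1.903
  C          0.0127  -0.03809  -0.03809
  E          0.5817    0.2428     1.865
  solve Keq expr → x = -0.0127; check Q = 0.1596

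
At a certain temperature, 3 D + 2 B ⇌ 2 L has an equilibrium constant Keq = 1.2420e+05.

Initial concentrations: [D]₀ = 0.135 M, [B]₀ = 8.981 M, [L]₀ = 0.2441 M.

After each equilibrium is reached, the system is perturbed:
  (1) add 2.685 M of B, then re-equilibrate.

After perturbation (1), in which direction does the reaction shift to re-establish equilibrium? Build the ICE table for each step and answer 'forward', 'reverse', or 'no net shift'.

Direction: forward

Q₀ = 0.3003 vs Keq = 1.2420e+05 ⇒ Q<K, forward
Step 1:
                    D           B           L
  init          0.135       8.981      0.2441
  Δ           -0.1328    -0.08851     0.08851
  eq         0.002242       8.892      0.3326
  solve Keq expr → x = 0.04425; check Q = 1.2420e+05
Then add 2.685 M of B.
Step 2:
                    D           B           L
  init       0.002242       11.58      0.3326
  Δ       -3.6065e-04 -2.4043e-04  2.4043e-04
  eq         0.001881       11.58      0.3328
  solve Keq expr → x = 1.2022e-04; check Q = 1.2420e+05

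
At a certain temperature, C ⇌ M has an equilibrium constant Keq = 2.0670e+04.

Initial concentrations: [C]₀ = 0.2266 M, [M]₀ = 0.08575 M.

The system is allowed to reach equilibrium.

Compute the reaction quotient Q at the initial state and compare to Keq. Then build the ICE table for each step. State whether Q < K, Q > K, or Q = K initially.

Q₀ = 0.3784; Q < K (proceeds forward)

Q₀ = 0.3784 vs Keq = 2.0670e+04 ⇒ Q<K, forward
Step 1:
                  C         M
  Initial    0.2266   0.08575
  Change    -0.2266    0.2266
  Equil   1.5111e-05    0.3123
  solve Keq expr → x = 0.2266; check Q = 2.0670e+04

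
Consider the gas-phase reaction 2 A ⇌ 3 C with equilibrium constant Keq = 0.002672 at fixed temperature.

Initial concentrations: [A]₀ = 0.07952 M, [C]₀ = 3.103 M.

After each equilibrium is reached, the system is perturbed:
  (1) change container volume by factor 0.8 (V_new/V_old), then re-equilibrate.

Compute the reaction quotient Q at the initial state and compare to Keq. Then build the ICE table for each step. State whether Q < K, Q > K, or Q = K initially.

Q₀ = 4725 vs Keq = 0.002672 ⇒ Q>K, reverse
Step 1:
                  A         C
  init      0.07952     3.103
  Δ           1.922    -2.883
  eq          2.001    0.2204
  solve Keq expr → x = -0.9609; check Q = 0.002672
Then change container volume by factor 0.8 (V_new/V_old).
Step 2:
                  A         C
  init        2.502    0.2755
  Δ         0.01259  -0.01889
  eq          2.514    0.2566
  solve Keq expr → x = -0.006296; check Q = 0.002672

Q₀ = 4725; Q > K (proceeds reverse)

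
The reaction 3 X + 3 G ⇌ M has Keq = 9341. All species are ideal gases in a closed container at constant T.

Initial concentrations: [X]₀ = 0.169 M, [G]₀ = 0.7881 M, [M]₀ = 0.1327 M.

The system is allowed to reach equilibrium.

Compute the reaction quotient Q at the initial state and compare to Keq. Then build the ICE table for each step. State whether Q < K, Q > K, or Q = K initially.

Q₀ = 56.17 vs Keq = 9341 ⇒ Q<K, forward
Step 1:
                   X          G          M
  Initial      0.169     0.7881     0.1327
  Change     -0.1287    -0.1287    0.04289
  Equil      0.04032     0.6594     0.1756
  solve Keq expr → x = 0.04289; check Q = 9341

Q₀ = 56.17; Q < K (proceeds forward)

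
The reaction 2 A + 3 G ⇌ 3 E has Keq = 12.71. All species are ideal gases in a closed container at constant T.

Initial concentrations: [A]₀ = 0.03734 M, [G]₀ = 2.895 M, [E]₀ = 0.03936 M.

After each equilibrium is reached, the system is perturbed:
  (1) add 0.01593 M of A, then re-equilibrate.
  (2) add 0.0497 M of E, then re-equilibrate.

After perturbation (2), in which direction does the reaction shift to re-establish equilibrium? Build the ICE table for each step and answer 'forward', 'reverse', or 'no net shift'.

Direction: reverse

Q₀ = 0.001802 vs Keq = 12.71 ⇒ Q<K, forward
Step 1:
                   A          G          E
  I          0.03734      2.895    0.03936
  C         -0.03568   -0.05352    0.05352
  E         0.001658      2.841    0.09288
  solve Keq expr → x = 0.01784; check Q = 12.71
Then add 0.01593 M of A.
Step 2:
                   A          G          E
  I          0.01759      2.841    0.09288
  C         -0.01525   -0.02288    0.02288
  E         0.002335      2.819     0.1158
  solve Keq expr → x = 0.007627; check Q = 12.71
Then add 0.0497 M of E.
Step 3:
                   A          G          E
  I         0.002335      2.819     0.1655
  C         0.001565   0.002348  -0.002348
  E           0.0039      2.821     0.1631
  solve Keq expr → x = -7.8270e-04; check Q = 12.71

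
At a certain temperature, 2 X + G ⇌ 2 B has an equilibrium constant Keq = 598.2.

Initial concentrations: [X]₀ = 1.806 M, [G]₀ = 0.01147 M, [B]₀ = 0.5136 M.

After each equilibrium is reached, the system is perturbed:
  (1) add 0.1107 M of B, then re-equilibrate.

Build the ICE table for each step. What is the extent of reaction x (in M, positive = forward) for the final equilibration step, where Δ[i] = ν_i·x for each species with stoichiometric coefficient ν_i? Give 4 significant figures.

Q₀ = 7.051 vs Keq = 598.2 ⇒ Q<K, forward
Step 1:
                   X          G          B
  Initial      1.806    0.01147     0.5136
  Change    -0.02264   -0.01132    0.02264
  Equil        1.783 1.5114e-04     0.5362
  solve Keq expr → x = 0.01132; check Q = 598.2
Then add 0.1107 M of B.
Step 2:
                   X          G          B
  Initial      1.783 1.5114e-04     0.6469
  Change  1.3743e-04 6.8717e-05 -1.3743e-04
  Equil        1.783 2.1986e-04     0.6468
  solve Keq expr → x = -6.8717e-05; check Q = 598.2

x = -6.8717e-05 M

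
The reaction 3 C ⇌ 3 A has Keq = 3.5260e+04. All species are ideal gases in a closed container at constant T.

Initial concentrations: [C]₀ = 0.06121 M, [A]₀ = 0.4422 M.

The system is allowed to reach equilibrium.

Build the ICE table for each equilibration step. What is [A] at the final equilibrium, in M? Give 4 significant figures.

[A]_eq = 0.4885 M

Q₀ = 377 vs Keq = 3.5260e+04 ⇒ Q<K, forward
Step 1:
                  C         A
  I         0.06121    0.4422
  C        -0.04631   0.04631
  E          0.0149    0.4885
  solve Keq expr → x = 0.01544; check Q = 3.5260e+04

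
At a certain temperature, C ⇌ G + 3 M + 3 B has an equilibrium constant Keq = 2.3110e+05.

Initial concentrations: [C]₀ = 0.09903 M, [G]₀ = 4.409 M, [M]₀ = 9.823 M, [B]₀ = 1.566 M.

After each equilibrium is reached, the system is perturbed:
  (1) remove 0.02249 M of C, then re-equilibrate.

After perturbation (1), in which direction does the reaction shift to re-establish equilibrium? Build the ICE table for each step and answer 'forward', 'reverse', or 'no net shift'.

Q₀ = 1.6206e+05 vs Keq = 2.3110e+05 ⇒ Q<K, forward
Step 1:
                  C         G         M         B
  Initial   0.09903     4.409     9.823     1.566
  Change   -0.01967   0.01967   0.05902   0.05902
  Equil     0.07936     4.429     9.882     1.625
  solve Keq expr → x = 0.01967; check Q = 2.3110e+05
Then remove 0.02249 M of C.
Step 2:
                  C         G         M         B
  Initial   0.05687     4.429     9.882     1.625
  Change    0.01489  -0.01489  -0.04468  -0.04468
  Equil     0.07176     4.414     9.837      1.58
  solve Keq expr → x = -0.01489; check Q = 2.3110e+05

Direction: reverse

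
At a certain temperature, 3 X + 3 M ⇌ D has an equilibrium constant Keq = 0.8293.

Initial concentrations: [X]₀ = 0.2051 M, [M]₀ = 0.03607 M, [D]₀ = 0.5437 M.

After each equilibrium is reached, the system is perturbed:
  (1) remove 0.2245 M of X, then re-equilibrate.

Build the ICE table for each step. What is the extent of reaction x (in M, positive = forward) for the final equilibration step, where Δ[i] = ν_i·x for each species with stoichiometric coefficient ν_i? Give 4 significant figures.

Q₀ = 1.3428e+06 vs Keq = 0.8293 ⇒ Q>K, reverse
Step 1:
                   X          M          D
  I           0.2051    0.03607     0.5437
  C           0.7282     0.7282    -0.2427
  E           0.9333     0.7643      0.301
  solve Keq expr → x = -0.2427; check Q = 0.8293
Then remove 0.2245 M of X.
Step 2:
                   X          M          D
  I           0.7088     0.7643      0.301
  C          0.09328    0.09328   -0.03109
  E           0.8021     0.8576     0.2699
  solve Keq expr → x = -0.03109; check Q = 0.8293

x = -0.03109 M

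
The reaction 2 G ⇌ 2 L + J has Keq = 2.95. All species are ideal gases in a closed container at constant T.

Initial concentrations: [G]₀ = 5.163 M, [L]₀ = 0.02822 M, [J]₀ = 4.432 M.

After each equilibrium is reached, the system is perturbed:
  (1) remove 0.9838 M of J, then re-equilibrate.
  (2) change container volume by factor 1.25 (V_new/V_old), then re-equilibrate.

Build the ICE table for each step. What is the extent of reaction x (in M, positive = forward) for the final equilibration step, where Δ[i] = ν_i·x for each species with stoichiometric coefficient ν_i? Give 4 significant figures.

x = 0.05375 M

Q₀ = 1.3241e-04 vs Keq = 2.95 ⇒ Q<K, forward
Step 1:
                  G         L         J
  init        5.163   0.02822     4.432
  Δ          -2.165     2.165     1.082
  eq          2.998     2.193     5.514
  solve Keq expr → x = 1.082; check Q = 2.95
Then remove 0.9838 M of J.
Step 2:
                  G         L         J
  init        2.998     2.193     4.531
  Δ         -0.1171    0.1171   0.05853
  eq          2.881      2.31     4.589
  solve Keq expr → x = 0.05853; check Q = 2.95
Then change container volume by factor 1.25 (V_new/V_old).
Step 3:
                  G         L         J
  init        2.305     1.848     3.671
  Δ         -0.1075    0.1075   0.05375
  eq          2.197     1.956     3.725
  solve Keq expr → x = 0.05375; check Q = 2.95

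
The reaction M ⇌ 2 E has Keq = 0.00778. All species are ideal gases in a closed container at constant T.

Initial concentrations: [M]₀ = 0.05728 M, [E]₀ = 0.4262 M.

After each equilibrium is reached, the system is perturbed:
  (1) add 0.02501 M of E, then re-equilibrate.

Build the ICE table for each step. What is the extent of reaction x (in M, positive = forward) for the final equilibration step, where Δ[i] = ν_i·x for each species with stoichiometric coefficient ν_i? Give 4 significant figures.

Q₀ = 3.171 vs Keq = 0.00778 ⇒ Q>K, reverse
Step 1:
                  M         E
  I         0.05728    0.4262
  C          0.1911   -0.3822
  E          0.2484   0.04396
  solve Keq expr → x = -0.1911; check Q = 0.00778
Then add 0.02501 M of E.
Step 2:
                  M         E
  I          0.2484   0.06897
  C         0.01198  -0.02396
  E          0.2604   0.04501
  solve Keq expr → x = -0.01198; check Q = 0.00778

x = -0.01198 M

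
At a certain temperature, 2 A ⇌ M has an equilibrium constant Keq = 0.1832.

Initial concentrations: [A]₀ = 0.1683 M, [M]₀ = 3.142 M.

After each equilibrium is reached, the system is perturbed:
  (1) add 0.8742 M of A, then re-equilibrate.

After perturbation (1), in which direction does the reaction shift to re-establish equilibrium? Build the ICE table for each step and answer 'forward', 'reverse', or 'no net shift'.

Q₀ = 110.9 vs Keq = 0.1832 ⇒ Q>K, reverse
Step 1:
                   A          M
  Initial     0.1683      3.142
  Change        2.88      -1.44
  Equil        3.048      1.702
  solve Keq expr → x = -1.44; check Q = 0.1832
Then add 0.8742 M of A.
Step 2:
                   A          M
  Initial      3.922      1.702
  Change     -0.6117     0.3058
  Equil        3.311      2.008
  solve Keq expr → x = 0.3058; check Q = 0.1832

Direction: forward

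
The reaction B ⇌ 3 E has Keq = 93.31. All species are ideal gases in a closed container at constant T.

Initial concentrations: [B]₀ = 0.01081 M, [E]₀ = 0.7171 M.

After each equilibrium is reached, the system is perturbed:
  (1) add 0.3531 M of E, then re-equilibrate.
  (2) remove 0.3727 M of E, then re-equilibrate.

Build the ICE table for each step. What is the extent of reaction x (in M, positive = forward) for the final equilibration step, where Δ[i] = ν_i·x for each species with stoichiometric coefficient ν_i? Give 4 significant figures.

Q₀ = 34.11 vs Keq = 93.31 ⇒ Q<K, forward
Step 1:
                    B           E
  Initial     0.01081      0.7171
  Change    -0.006525     0.01958
  Equil      0.004285      0.7367
  solve Keq expr → x = 0.006525; check Q = 93.31
Then add 0.3531 M of E.
Step 2:
                    B           E
  Initial    0.004285        1.09
  Change     0.008621    -0.02586
  Equil       0.01291       1.064
  solve Keq expr → x = -0.008621; check Q = 93.31
Then remove 0.3727 M of E.
Step 3:
                    B           E
  Initial     0.01291      0.6912
  Change    -0.008939     0.02682
  Equil      0.003967       0.718
  solve Keq expr → x = 0.008939; check Q = 93.31

x = 0.008939 M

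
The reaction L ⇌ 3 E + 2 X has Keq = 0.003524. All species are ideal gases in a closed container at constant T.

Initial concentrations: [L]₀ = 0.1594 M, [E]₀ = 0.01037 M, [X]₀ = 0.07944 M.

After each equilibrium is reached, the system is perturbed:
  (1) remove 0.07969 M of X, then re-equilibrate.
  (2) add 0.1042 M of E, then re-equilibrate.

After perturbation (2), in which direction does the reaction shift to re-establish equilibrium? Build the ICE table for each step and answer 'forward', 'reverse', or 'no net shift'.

Direction: reverse

Q₀ = 4.4150e-08 vs Keq = 0.003524 ⇒ Q<K, forward
Step 1:
                    L           E           X
  Initial      0.1594     0.01037     0.07944
  Change     -0.06321      0.1896      0.1264
  Equil       0.09619         0.2      0.2059
  solve Keq expr → x = 0.06321; check Q = 0.003524
Then remove 0.07969 M of X.
Step 2:
                    L           E           X
  Initial     0.09619         0.2      0.1262
  Change     -0.01201     0.03604     0.02403
  Equil       0.08418       0.236      0.1502
  solve Keq expr → x = 0.01201; check Q = 0.003524
Then add 0.1042 M of E.
Step 3:
                    L           E           X
  Initial     0.08418      0.3402      0.1502
  Change      0.01583     -0.0475    -0.03167
  Equil           0.1      0.2927      0.1185
  solve Keq expr → x = -0.01583; check Q = 0.003524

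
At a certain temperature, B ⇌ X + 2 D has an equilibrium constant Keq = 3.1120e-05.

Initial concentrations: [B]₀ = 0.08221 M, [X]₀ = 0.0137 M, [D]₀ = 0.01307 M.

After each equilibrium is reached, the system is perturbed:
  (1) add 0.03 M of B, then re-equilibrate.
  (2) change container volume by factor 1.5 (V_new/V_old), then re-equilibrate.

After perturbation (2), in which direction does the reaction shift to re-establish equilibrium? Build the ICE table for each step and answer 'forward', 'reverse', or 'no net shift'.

Direction: forward

Q₀ = 2.8467e-05 vs Keq = 3.1120e-05 ⇒ Q<K, forward
Step 1:
                   B          X          D
  I          0.08221     0.0137    0.01307
  C       -2.3122e-04 2.3122e-04 4.6244e-04
  E          0.08198    0.01393    0.01353
  solve Keq expr → x = 2.3122e-04; check Q = 3.1120e-05
Then add 0.03 M of B.
Step 2:
                   B          X          D
  I            0.112    0.01393    0.01353
  C       -8.7459e-04 8.7459e-04   0.001749
  E           0.1111    0.01481    0.01528
  solve Keq expr → x = 8.7459e-04; check Q = 3.1120e-05
Then change container volume by factor 1.5 (V_new/V_old).
Step 3:
                   B          X          D
  I          0.07407   0.009871    0.01019
  C        -0.001835   0.001835    0.00367
  E          0.07223    0.01171    0.01386
  solve Keq expr → x = 0.001835; check Q = 3.1120e-05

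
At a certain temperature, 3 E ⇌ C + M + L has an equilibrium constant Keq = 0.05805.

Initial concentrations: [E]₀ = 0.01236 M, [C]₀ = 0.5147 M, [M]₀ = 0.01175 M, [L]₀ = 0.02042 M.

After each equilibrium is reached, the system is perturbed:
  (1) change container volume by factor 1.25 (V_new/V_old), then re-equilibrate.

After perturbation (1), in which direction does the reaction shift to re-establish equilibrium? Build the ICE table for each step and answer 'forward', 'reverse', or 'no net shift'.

Q₀ = 65.4 vs Keq = 0.05805 ⇒ Q>K, reverse
Step 1:
                  E         C         M         L
  Initial   0.01236    0.5147   0.01175   0.02042
  Change    0.03212  -0.01071  -0.01071  -0.01071
  Equil     0.04448     0.504  0.001043  0.009713
  solve Keq expr → x = -0.01071; check Q = 0.05805
Then change container volume by factor 1.25 (V_new/V_old).
Step 2:
                  E         C         M         L
  Initial   0.03558    0.4032 8.3478e-04  0.007771
  Change          0         0         0         0
  Equil     0.03558    0.4032 8.3478e-04  0.007771
  solve Keq expr → x = 0; check Q = 0.05805

Direction: no net shift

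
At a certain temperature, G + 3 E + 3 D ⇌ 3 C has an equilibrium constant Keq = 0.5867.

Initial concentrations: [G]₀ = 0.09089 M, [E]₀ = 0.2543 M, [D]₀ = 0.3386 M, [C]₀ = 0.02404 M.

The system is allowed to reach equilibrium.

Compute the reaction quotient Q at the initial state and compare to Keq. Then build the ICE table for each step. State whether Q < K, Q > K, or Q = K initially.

Q₀ = 0.2394; Q < K (proceeds forward)

Q₀ = 0.2394 vs Keq = 0.5867 ⇒ Q<K, forward
Step 1:
                  G         E         D         C
  I         0.09089    0.2543    0.3386   0.02404
  C       -0.002216 -0.006649 -0.006649  0.006649
  E         0.08867    0.2477     0.332   0.03069
  solve Keq expr → x = 0.002216; check Q = 0.5867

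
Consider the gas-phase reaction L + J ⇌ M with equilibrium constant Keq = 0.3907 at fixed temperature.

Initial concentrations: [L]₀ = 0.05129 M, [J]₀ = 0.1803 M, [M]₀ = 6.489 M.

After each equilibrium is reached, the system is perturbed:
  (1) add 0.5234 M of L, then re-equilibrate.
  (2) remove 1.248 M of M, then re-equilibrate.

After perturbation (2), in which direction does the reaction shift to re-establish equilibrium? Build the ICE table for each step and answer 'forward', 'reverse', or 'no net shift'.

Q₀ = 701.7 vs Keq = 0.3907 ⇒ Q>K, reverse
Step 1:
                  L         J         M
  I         0.05129    0.1803     6.489
  C           2.911     2.911    -2.911
  E           2.962     3.091     3.578
  solve Keq expr → x = -2.911; check Q = 0.3907
Then add 0.5234 M of L.
Step 2:
                  L         J         M
  I           3.486     3.091     3.578
  C         -0.1807   -0.1807    0.1807
  E           3.305     2.911     3.759
  solve Keq expr → x = 0.1807; check Q = 0.3907
Then remove 1.248 M of M.
Step 3:
                  L         J         M
  I           3.305     2.911     2.511
  C         -0.3805   -0.3805    0.3805
  E           2.925      2.53     2.891
  solve Keq expr → x = 0.3805; check Q = 0.3907

Direction: forward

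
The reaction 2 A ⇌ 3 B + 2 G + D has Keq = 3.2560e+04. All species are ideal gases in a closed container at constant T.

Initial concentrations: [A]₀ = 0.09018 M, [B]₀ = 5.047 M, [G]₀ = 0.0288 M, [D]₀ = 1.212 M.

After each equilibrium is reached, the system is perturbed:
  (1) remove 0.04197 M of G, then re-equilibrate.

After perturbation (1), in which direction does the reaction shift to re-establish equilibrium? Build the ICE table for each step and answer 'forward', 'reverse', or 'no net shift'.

Direction: forward

Q₀ = 15.89 vs Keq = 3.2560e+04 ⇒ Q<K, forward
Step 1:
                    A           B           G           D
  Initial     0.09018       5.047      0.0288       1.212
  Change     -0.08209      0.1231     0.08209     0.04105
  Equil      0.008087        5.17      0.1109       1.253
  solve Keq expr → x = 0.04105; check Q = 3.2560e+04
Then remove 0.04197 M of G.
Step 2:
                    A           B           G           D
  Initial    0.008087        5.17     0.06892       1.253
  Change    -0.002844    0.004266    0.002844    0.001422
  Equil      0.005243       5.174     0.07177       1.254
  solve Keq expr → x = 0.001422; check Q = 3.2560e+04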